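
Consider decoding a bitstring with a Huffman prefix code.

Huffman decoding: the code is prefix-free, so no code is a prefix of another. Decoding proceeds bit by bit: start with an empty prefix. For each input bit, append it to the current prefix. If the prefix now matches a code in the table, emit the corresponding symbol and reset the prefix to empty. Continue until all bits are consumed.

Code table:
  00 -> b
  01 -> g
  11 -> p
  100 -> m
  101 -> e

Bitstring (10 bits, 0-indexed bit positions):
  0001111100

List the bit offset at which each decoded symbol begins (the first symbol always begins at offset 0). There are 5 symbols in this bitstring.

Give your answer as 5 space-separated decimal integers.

Answer: 0 2 4 6 8

Derivation:
Bit 0: prefix='0' (no match yet)
Bit 1: prefix='00' -> emit 'b', reset
Bit 2: prefix='0' (no match yet)
Bit 3: prefix='01' -> emit 'g', reset
Bit 4: prefix='1' (no match yet)
Bit 5: prefix='11' -> emit 'p', reset
Bit 6: prefix='1' (no match yet)
Bit 7: prefix='11' -> emit 'p', reset
Bit 8: prefix='0' (no match yet)
Bit 9: prefix='00' -> emit 'b', reset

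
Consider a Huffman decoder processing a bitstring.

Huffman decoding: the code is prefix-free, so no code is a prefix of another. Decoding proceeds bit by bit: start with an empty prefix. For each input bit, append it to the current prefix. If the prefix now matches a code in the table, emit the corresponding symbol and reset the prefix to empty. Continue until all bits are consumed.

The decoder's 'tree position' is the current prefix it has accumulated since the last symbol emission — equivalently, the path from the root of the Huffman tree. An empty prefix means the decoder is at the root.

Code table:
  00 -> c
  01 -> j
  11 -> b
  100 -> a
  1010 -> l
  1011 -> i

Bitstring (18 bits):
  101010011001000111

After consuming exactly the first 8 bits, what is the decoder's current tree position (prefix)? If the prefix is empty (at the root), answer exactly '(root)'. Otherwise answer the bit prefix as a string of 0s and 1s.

Bit 0: prefix='1' (no match yet)
Bit 1: prefix='10' (no match yet)
Bit 2: prefix='101' (no match yet)
Bit 3: prefix='1010' -> emit 'l', reset
Bit 4: prefix='1' (no match yet)
Bit 5: prefix='10' (no match yet)
Bit 6: prefix='100' -> emit 'a', reset
Bit 7: prefix='1' (no match yet)

Answer: 1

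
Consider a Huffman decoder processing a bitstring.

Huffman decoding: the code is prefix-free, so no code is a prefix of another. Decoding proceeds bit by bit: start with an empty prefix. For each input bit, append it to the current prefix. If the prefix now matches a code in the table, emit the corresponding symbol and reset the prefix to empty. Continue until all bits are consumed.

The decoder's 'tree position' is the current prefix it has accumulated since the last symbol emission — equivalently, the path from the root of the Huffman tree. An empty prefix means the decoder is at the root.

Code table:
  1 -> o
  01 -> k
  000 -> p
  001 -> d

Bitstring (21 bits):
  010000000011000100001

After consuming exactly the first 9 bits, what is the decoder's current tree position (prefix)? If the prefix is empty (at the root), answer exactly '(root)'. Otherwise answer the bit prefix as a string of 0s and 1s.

Answer: 0

Derivation:
Bit 0: prefix='0' (no match yet)
Bit 1: prefix='01' -> emit 'k', reset
Bit 2: prefix='0' (no match yet)
Bit 3: prefix='00' (no match yet)
Bit 4: prefix='000' -> emit 'p', reset
Bit 5: prefix='0' (no match yet)
Bit 6: prefix='00' (no match yet)
Bit 7: prefix='000' -> emit 'p', reset
Bit 8: prefix='0' (no match yet)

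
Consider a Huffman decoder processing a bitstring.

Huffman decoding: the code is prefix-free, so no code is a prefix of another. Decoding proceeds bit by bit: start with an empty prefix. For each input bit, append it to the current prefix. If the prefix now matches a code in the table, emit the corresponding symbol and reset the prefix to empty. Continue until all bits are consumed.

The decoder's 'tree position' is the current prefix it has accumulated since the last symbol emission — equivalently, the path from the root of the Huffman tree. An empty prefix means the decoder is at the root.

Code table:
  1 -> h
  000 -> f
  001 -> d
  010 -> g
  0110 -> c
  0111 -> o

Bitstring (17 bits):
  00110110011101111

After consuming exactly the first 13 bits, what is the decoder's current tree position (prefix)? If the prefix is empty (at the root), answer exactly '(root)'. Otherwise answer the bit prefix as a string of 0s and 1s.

Bit 0: prefix='0' (no match yet)
Bit 1: prefix='00' (no match yet)
Bit 2: prefix='001' -> emit 'd', reset
Bit 3: prefix='1' -> emit 'h', reset
Bit 4: prefix='0' (no match yet)
Bit 5: prefix='01' (no match yet)
Bit 6: prefix='011' (no match yet)
Bit 7: prefix='0110' -> emit 'c', reset
Bit 8: prefix='0' (no match yet)
Bit 9: prefix='01' (no match yet)
Bit 10: prefix='011' (no match yet)
Bit 11: prefix='0111' -> emit 'o', reset
Bit 12: prefix='0' (no match yet)

Answer: 0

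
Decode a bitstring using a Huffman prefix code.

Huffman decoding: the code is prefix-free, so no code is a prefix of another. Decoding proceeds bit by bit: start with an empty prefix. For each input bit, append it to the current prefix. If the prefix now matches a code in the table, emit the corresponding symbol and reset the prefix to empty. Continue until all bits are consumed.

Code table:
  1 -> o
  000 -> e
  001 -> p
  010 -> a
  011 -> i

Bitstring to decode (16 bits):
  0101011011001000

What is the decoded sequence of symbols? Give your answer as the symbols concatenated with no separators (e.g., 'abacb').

Answer: aoiipe

Derivation:
Bit 0: prefix='0' (no match yet)
Bit 1: prefix='01' (no match yet)
Bit 2: prefix='010' -> emit 'a', reset
Bit 3: prefix='1' -> emit 'o', reset
Bit 4: prefix='0' (no match yet)
Bit 5: prefix='01' (no match yet)
Bit 6: prefix='011' -> emit 'i', reset
Bit 7: prefix='0' (no match yet)
Bit 8: prefix='01' (no match yet)
Bit 9: prefix='011' -> emit 'i', reset
Bit 10: prefix='0' (no match yet)
Bit 11: prefix='00' (no match yet)
Bit 12: prefix='001' -> emit 'p', reset
Bit 13: prefix='0' (no match yet)
Bit 14: prefix='00' (no match yet)
Bit 15: prefix='000' -> emit 'e', reset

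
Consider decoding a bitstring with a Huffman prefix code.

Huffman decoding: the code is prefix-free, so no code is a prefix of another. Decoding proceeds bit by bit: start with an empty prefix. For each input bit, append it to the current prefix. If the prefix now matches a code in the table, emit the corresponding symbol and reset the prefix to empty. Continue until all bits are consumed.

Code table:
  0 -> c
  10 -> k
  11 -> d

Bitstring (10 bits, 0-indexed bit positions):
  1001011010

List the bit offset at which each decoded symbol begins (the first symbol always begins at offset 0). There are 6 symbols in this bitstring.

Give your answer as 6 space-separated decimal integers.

Answer: 0 2 3 5 7 8

Derivation:
Bit 0: prefix='1' (no match yet)
Bit 1: prefix='10' -> emit 'k', reset
Bit 2: prefix='0' -> emit 'c', reset
Bit 3: prefix='1' (no match yet)
Bit 4: prefix='10' -> emit 'k', reset
Bit 5: prefix='1' (no match yet)
Bit 6: prefix='11' -> emit 'd', reset
Bit 7: prefix='0' -> emit 'c', reset
Bit 8: prefix='1' (no match yet)
Bit 9: prefix='10' -> emit 'k', reset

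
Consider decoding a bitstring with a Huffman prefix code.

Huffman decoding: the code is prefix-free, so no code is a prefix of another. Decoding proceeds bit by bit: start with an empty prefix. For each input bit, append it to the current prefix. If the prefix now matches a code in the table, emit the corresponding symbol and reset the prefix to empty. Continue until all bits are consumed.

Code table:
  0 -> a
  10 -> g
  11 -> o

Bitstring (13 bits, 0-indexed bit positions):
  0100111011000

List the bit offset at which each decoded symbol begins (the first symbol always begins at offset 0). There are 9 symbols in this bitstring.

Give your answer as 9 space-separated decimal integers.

Bit 0: prefix='0' -> emit 'a', reset
Bit 1: prefix='1' (no match yet)
Bit 2: prefix='10' -> emit 'g', reset
Bit 3: prefix='0' -> emit 'a', reset
Bit 4: prefix='1' (no match yet)
Bit 5: prefix='11' -> emit 'o', reset
Bit 6: prefix='1' (no match yet)
Bit 7: prefix='10' -> emit 'g', reset
Bit 8: prefix='1' (no match yet)
Bit 9: prefix='11' -> emit 'o', reset
Bit 10: prefix='0' -> emit 'a', reset
Bit 11: prefix='0' -> emit 'a', reset
Bit 12: prefix='0' -> emit 'a', reset

Answer: 0 1 3 4 6 8 10 11 12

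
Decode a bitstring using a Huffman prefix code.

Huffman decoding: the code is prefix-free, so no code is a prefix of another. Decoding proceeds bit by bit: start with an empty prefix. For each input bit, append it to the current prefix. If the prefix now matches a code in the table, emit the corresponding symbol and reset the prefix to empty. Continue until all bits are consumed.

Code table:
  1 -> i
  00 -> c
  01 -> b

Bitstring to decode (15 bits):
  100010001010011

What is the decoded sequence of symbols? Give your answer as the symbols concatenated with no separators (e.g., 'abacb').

Answer: icbcbbcii

Derivation:
Bit 0: prefix='1' -> emit 'i', reset
Bit 1: prefix='0' (no match yet)
Bit 2: prefix='00' -> emit 'c', reset
Bit 3: prefix='0' (no match yet)
Bit 4: prefix='01' -> emit 'b', reset
Bit 5: prefix='0' (no match yet)
Bit 6: prefix='00' -> emit 'c', reset
Bit 7: prefix='0' (no match yet)
Bit 8: prefix='01' -> emit 'b', reset
Bit 9: prefix='0' (no match yet)
Bit 10: prefix='01' -> emit 'b', reset
Bit 11: prefix='0' (no match yet)
Bit 12: prefix='00' -> emit 'c', reset
Bit 13: prefix='1' -> emit 'i', reset
Bit 14: prefix='1' -> emit 'i', reset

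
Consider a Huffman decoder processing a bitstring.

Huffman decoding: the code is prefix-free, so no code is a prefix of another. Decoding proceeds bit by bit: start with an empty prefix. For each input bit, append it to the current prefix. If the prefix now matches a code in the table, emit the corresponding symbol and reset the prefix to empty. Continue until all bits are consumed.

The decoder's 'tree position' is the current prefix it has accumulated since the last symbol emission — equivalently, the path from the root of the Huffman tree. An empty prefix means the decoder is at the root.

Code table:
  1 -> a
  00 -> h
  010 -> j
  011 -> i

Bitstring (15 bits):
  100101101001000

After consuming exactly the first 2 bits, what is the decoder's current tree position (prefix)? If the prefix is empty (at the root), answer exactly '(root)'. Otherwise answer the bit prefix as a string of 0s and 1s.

Bit 0: prefix='1' -> emit 'a', reset
Bit 1: prefix='0' (no match yet)

Answer: 0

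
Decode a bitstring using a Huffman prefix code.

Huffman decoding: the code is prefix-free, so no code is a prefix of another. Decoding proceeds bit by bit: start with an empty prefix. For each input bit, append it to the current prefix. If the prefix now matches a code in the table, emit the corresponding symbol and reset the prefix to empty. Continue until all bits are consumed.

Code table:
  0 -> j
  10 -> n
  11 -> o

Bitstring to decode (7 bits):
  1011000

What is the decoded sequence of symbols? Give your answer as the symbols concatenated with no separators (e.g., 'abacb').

Answer: nojjj

Derivation:
Bit 0: prefix='1' (no match yet)
Bit 1: prefix='10' -> emit 'n', reset
Bit 2: prefix='1' (no match yet)
Bit 3: prefix='11' -> emit 'o', reset
Bit 4: prefix='0' -> emit 'j', reset
Bit 5: prefix='0' -> emit 'j', reset
Bit 6: prefix='0' -> emit 'j', reset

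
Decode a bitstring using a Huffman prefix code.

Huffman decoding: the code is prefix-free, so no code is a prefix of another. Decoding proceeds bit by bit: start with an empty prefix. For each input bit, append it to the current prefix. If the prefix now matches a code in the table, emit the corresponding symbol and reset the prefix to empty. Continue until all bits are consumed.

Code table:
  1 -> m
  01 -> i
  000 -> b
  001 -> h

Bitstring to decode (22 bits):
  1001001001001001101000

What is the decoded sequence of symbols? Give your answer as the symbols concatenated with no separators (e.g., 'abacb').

Bit 0: prefix='1' -> emit 'm', reset
Bit 1: prefix='0' (no match yet)
Bit 2: prefix='00' (no match yet)
Bit 3: prefix='001' -> emit 'h', reset
Bit 4: prefix='0' (no match yet)
Bit 5: prefix='00' (no match yet)
Bit 6: prefix='001' -> emit 'h', reset
Bit 7: prefix='0' (no match yet)
Bit 8: prefix='00' (no match yet)
Bit 9: prefix='001' -> emit 'h', reset
Bit 10: prefix='0' (no match yet)
Bit 11: prefix='00' (no match yet)
Bit 12: prefix='001' -> emit 'h', reset
Bit 13: prefix='0' (no match yet)
Bit 14: prefix='00' (no match yet)
Bit 15: prefix='001' -> emit 'h', reset
Bit 16: prefix='1' -> emit 'm', reset
Bit 17: prefix='0' (no match yet)
Bit 18: prefix='01' -> emit 'i', reset
Bit 19: prefix='0' (no match yet)
Bit 20: prefix='00' (no match yet)
Bit 21: prefix='000' -> emit 'b', reset

Answer: mhhhhhmib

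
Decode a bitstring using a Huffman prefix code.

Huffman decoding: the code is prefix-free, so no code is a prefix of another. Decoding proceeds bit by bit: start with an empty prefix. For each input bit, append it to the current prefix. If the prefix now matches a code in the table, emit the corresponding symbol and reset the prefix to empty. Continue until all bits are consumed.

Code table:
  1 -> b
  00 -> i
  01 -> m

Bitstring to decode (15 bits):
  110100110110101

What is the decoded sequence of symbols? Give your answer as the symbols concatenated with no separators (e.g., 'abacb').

Answer: bbmibbmbmm

Derivation:
Bit 0: prefix='1' -> emit 'b', reset
Bit 1: prefix='1' -> emit 'b', reset
Bit 2: prefix='0' (no match yet)
Bit 3: prefix='01' -> emit 'm', reset
Bit 4: prefix='0' (no match yet)
Bit 5: prefix='00' -> emit 'i', reset
Bit 6: prefix='1' -> emit 'b', reset
Bit 7: prefix='1' -> emit 'b', reset
Bit 8: prefix='0' (no match yet)
Bit 9: prefix='01' -> emit 'm', reset
Bit 10: prefix='1' -> emit 'b', reset
Bit 11: prefix='0' (no match yet)
Bit 12: prefix='01' -> emit 'm', reset
Bit 13: prefix='0' (no match yet)
Bit 14: prefix='01' -> emit 'm', reset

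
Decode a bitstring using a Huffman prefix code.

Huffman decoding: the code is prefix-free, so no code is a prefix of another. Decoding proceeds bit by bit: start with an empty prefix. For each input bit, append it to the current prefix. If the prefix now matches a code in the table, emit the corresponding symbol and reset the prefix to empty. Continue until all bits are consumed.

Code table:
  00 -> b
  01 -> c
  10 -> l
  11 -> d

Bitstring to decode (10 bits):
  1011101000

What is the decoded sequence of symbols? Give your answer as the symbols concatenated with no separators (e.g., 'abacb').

Answer: ldllb

Derivation:
Bit 0: prefix='1' (no match yet)
Bit 1: prefix='10' -> emit 'l', reset
Bit 2: prefix='1' (no match yet)
Bit 3: prefix='11' -> emit 'd', reset
Bit 4: prefix='1' (no match yet)
Bit 5: prefix='10' -> emit 'l', reset
Bit 6: prefix='1' (no match yet)
Bit 7: prefix='10' -> emit 'l', reset
Bit 8: prefix='0' (no match yet)
Bit 9: prefix='00' -> emit 'b', reset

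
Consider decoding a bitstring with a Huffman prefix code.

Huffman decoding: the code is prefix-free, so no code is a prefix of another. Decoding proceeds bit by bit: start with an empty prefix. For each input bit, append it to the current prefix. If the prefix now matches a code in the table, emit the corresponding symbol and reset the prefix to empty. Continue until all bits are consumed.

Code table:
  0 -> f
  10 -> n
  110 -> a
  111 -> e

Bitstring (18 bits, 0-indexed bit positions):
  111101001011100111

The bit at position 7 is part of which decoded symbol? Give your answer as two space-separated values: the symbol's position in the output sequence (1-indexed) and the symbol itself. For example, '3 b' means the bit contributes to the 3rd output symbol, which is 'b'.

Answer: 4 f

Derivation:
Bit 0: prefix='1' (no match yet)
Bit 1: prefix='11' (no match yet)
Bit 2: prefix='111' -> emit 'e', reset
Bit 3: prefix='1' (no match yet)
Bit 4: prefix='10' -> emit 'n', reset
Bit 5: prefix='1' (no match yet)
Bit 6: prefix='10' -> emit 'n', reset
Bit 7: prefix='0' -> emit 'f', reset
Bit 8: prefix='1' (no match yet)
Bit 9: prefix='10' -> emit 'n', reset
Bit 10: prefix='1' (no match yet)
Bit 11: prefix='11' (no match yet)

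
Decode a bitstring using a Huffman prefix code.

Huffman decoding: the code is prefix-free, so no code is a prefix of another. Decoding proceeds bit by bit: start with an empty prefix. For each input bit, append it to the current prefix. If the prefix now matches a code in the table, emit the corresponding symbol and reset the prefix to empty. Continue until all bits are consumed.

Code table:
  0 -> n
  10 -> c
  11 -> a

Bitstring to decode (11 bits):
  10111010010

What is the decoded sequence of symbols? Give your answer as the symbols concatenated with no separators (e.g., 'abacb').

Answer: caccnc

Derivation:
Bit 0: prefix='1' (no match yet)
Bit 1: prefix='10' -> emit 'c', reset
Bit 2: prefix='1' (no match yet)
Bit 3: prefix='11' -> emit 'a', reset
Bit 4: prefix='1' (no match yet)
Bit 5: prefix='10' -> emit 'c', reset
Bit 6: prefix='1' (no match yet)
Bit 7: prefix='10' -> emit 'c', reset
Bit 8: prefix='0' -> emit 'n', reset
Bit 9: prefix='1' (no match yet)
Bit 10: prefix='10' -> emit 'c', reset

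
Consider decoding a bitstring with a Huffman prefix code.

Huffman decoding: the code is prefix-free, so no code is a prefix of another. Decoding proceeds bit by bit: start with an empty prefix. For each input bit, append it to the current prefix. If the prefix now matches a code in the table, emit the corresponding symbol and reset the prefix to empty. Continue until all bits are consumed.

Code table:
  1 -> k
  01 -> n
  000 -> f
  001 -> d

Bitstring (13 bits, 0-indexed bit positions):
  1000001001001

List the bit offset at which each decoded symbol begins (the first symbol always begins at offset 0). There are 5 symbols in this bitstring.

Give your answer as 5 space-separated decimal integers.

Answer: 0 1 4 7 10

Derivation:
Bit 0: prefix='1' -> emit 'k', reset
Bit 1: prefix='0' (no match yet)
Bit 2: prefix='00' (no match yet)
Bit 3: prefix='000' -> emit 'f', reset
Bit 4: prefix='0' (no match yet)
Bit 5: prefix='00' (no match yet)
Bit 6: prefix='001' -> emit 'd', reset
Bit 7: prefix='0' (no match yet)
Bit 8: prefix='00' (no match yet)
Bit 9: prefix='001' -> emit 'd', reset
Bit 10: prefix='0' (no match yet)
Bit 11: prefix='00' (no match yet)
Bit 12: prefix='001' -> emit 'd', reset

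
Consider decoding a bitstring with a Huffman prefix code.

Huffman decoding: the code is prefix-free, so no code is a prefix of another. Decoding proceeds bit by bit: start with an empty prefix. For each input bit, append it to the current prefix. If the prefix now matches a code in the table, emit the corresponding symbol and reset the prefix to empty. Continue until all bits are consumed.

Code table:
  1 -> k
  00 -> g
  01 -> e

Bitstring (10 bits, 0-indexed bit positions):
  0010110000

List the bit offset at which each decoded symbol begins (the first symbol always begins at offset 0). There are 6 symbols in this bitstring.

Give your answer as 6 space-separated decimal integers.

Answer: 0 2 3 5 6 8

Derivation:
Bit 0: prefix='0' (no match yet)
Bit 1: prefix='00' -> emit 'g', reset
Bit 2: prefix='1' -> emit 'k', reset
Bit 3: prefix='0' (no match yet)
Bit 4: prefix='01' -> emit 'e', reset
Bit 5: prefix='1' -> emit 'k', reset
Bit 6: prefix='0' (no match yet)
Bit 7: prefix='00' -> emit 'g', reset
Bit 8: prefix='0' (no match yet)
Bit 9: prefix='00' -> emit 'g', reset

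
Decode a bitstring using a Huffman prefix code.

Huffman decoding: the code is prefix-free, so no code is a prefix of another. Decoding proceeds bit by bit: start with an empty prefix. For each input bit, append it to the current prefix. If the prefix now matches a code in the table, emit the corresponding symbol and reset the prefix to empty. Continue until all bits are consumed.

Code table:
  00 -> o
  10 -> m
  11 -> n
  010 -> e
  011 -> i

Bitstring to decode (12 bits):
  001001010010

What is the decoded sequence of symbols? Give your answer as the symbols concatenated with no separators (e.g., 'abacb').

Bit 0: prefix='0' (no match yet)
Bit 1: prefix='00' -> emit 'o', reset
Bit 2: prefix='1' (no match yet)
Bit 3: prefix='10' -> emit 'm', reset
Bit 4: prefix='0' (no match yet)
Bit 5: prefix='01' (no match yet)
Bit 6: prefix='010' -> emit 'e', reset
Bit 7: prefix='1' (no match yet)
Bit 8: prefix='10' -> emit 'm', reset
Bit 9: prefix='0' (no match yet)
Bit 10: prefix='01' (no match yet)
Bit 11: prefix='010' -> emit 'e', reset

Answer: omeme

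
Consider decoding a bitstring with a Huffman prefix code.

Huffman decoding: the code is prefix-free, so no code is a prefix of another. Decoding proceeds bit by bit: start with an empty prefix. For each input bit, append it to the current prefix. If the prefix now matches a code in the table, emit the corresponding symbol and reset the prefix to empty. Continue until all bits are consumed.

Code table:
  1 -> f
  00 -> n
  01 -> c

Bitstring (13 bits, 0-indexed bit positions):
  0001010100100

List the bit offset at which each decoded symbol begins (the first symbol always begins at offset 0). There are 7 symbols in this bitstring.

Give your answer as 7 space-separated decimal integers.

Bit 0: prefix='0' (no match yet)
Bit 1: prefix='00' -> emit 'n', reset
Bit 2: prefix='0' (no match yet)
Bit 3: prefix='01' -> emit 'c', reset
Bit 4: prefix='0' (no match yet)
Bit 5: prefix='01' -> emit 'c', reset
Bit 6: prefix='0' (no match yet)
Bit 7: prefix='01' -> emit 'c', reset
Bit 8: prefix='0' (no match yet)
Bit 9: prefix='00' -> emit 'n', reset
Bit 10: prefix='1' -> emit 'f', reset
Bit 11: prefix='0' (no match yet)
Bit 12: prefix='00' -> emit 'n', reset

Answer: 0 2 4 6 8 10 11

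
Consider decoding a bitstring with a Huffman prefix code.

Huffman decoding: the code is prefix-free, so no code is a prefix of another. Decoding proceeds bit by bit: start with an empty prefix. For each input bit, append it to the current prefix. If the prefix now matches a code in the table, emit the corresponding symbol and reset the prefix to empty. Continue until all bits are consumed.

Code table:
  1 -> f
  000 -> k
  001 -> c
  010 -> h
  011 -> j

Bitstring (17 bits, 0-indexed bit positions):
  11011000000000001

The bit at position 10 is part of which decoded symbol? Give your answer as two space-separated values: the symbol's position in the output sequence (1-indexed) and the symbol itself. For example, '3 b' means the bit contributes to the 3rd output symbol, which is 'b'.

Bit 0: prefix='1' -> emit 'f', reset
Bit 1: prefix='1' -> emit 'f', reset
Bit 2: prefix='0' (no match yet)
Bit 3: prefix='01' (no match yet)
Bit 4: prefix='011' -> emit 'j', reset
Bit 5: prefix='0' (no match yet)
Bit 6: prefix='00' (no match yet)
Bit 7: prefix='000' -> emit 'k', reset
Bit 8: prefix='0' (no match yet)
Bit 9: prefix='00' (no match yet)
Bit 10: prefix='000' -> emit 'k', reset
Bit 11: prefix='0' (no match yet)
Bit 12: prefix='00' (no match yet)
Bit 13: prefix='000' -> emit 'k', reset
Bit 14: prefix='0' (no match yet)

Answer: 5 k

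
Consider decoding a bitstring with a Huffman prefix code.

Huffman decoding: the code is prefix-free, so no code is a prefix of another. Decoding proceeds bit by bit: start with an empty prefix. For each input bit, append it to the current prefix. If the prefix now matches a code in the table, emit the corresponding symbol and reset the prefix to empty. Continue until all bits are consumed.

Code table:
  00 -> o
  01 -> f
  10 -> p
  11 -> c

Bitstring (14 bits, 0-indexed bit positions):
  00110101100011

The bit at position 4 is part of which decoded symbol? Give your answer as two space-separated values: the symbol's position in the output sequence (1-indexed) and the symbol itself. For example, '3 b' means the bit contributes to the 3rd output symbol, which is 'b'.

Bit 0: prefix='0' (no match yet)
Bit 1: prefix='00' -> emit 'o', reset
Bit 2: prefix='1' (no match yet)
Bit 3: prefix='11' -> emit 'c', reset
Bit 4: prefix='0' (no match yet)
Bit 5: prefix='01' -> emit 'f', reset
Bit 6: prefix='0' (no match yet)
Bit 7: prefix='01' -> emit 'f', reset
Bit 8: prefix='1' (no match yet)

Answer: 3 f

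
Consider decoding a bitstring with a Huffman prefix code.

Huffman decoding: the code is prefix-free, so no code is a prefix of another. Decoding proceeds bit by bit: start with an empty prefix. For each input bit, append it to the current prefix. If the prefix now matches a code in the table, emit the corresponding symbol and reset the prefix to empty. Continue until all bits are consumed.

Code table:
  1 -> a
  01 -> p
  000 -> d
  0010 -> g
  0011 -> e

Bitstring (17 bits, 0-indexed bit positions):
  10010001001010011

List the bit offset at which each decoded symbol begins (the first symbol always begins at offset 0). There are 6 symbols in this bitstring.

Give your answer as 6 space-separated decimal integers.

Bit 0: prefix='1' -> emit 'a', reset
Bit 1: prefix='0' (no match yet)
Bit 2: prefix='00' (no match yet)
Bit 3: prefix='001' (no match yet)
Bit 4: prefix='0010' -> emit 'g', reset
Bit 5: prefix='0' (no match yet)
Bit 6: prefix='00' (no match yet)
Bit 7: prefix='001' (no match yet)
Bit 8: prefix='0010' -> emit 'g', reset
Bit 9: prefix='0' (no match yet)
Bit 10: prefix='01' -> emit 'p', reset
Bit 11: prefix='0' (no match yet)
Bit 12: prefix='01' -> emit 'p', reset
Bit 13: prefix='0' (no match yet)
Bit 14: prefix='00' (no match yet)
Bit 15: prefix='001' (no match yet)
Bit 16: prefix='0011' -> emit 'e', reset

Answer: 0 1 5 9 11 13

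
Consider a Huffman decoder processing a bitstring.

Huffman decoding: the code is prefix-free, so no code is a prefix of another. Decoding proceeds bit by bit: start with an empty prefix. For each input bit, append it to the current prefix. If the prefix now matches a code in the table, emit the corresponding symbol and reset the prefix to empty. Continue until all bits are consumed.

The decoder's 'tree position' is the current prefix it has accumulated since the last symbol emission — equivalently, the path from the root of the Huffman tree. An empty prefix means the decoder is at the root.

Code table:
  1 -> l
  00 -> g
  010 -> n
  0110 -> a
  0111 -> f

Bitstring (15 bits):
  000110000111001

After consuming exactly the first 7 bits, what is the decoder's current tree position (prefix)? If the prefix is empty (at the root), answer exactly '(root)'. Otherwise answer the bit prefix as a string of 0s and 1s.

Bit 0: prefix='0' (no match yet)
Bit 1: prefix='00' -> emit 'g', reset
Bit 2: prefix='0' (no match yet)
Bit 3: prefix='01' (no match yet)
Bit 4: prefix='011' (no match yet)
Bit 5: prefix='0110' -> emit 'a', reset
Bit 6: prefix='0' (no match yet)

Answer: 0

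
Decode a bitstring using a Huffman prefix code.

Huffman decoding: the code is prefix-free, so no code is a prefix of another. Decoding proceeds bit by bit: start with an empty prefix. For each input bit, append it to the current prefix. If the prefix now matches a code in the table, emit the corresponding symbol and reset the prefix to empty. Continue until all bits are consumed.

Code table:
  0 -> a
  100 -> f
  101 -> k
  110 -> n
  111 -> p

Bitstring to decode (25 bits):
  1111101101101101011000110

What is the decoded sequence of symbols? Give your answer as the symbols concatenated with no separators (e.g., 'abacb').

Answer: pnnnnkfan

Derivation:
Bit 0: prefix='1' (no match yet)
Bit 1: prefix='11' (no match yet)
Bit 2: prefix='111' -> emit 'p', reset
Bit 3: prefix='1' (no match yet)
Bit 4: prefix='11' (no match yet)
Bit 5: prefix='110' -> emit 'n', reset
Bit 6: prefix='1' (no match yet)
Bit 7: prefix='11' (no match yet)
Bit 8: prefix='110' -> emit 'n', reset
Bit 9: prefix='1' (no match yet)
Bit 10: prefix='11' (no match yet)
Bit 11: prefix='110' -> emit 'n', reset
Bit 12: prefix='1' (no match yet)
Bit 13: prefix='11' (no match yet)
Bit 14: prefix='110' -> emit 'n', reset
Bit 15: prefix='1' (no match yet)
Bit 16: prefix='10' (no match yet)
Bit 17: prefix='101' -> emit 'k', reset
Bit 18: prefix='1' (no match yet)
Bit 19: prefix='10' (no match yet)
Bit 20: prefix='100' -> emit 'f', reset
Bit 21: prefix='0' -> emit 'a', reset
Bit 22: prefix='1' (no match yet)
Bit 23: prefix='11' (no match yet)
Bit 24: prefix='110' -> emit 'n', reset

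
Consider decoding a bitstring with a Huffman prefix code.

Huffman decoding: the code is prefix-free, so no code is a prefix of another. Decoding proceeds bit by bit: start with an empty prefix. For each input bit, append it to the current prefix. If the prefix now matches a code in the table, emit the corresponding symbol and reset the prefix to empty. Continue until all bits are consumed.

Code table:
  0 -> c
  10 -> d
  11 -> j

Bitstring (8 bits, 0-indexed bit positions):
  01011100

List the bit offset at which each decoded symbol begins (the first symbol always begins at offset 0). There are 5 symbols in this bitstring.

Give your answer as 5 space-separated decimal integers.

Bit 0: prefix='0' -> emit 'c', reset
Bit 1: prefix='1' (no match yet)
Bit 2: prefix='10' -> emit 'd', reset
Bit 3: prefix='1' (no match yet)
Bit 4: prefix='11' -> emit 'j', reset
Bit 5: prefix='1' (no match yet)
Bit 6: prefix='10' -> emit 'd', reset
Bit 7: prefix='0' -> emit 'c', reset

Answer: 0 1 3 5 7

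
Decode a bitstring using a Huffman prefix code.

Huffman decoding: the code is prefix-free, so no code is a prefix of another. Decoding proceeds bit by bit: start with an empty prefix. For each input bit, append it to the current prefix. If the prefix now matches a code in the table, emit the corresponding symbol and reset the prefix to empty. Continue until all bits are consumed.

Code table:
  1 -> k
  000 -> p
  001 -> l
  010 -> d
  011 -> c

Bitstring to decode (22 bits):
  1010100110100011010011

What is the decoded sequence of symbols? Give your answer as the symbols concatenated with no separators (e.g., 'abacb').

Answer: kdklkdlkdc

Derivation:
Bit 0: prefix='1' -> emit 'k', reset
Bit 1: prefix='0' (no match yet)
Bit 2: prefix='01' (no match yet)
Bit 3: prefix='010' -> emit 'd', reset
Bit 4: prefix='1' -> emit 'k', reset
Bit 5: prefix='0' (no match yet)
Bit 6: prefix='00' (no match yet)
Bit 7: prefix='001' -> emit 'l', reset
Bit 8: prefix='1' -> emit 'k', reset
Bit 9: prefix='0' (no match yet)
Bit 10: prefix='01' (no match yet)
Bit 11: prefix='010' -> emit 'd', reset
Bit 12: prefix='0' (no match yet)
Bit 13: prefix='00' (no match yet)
Bit 14: prefix='001' -> emit 'l', reset
Bit 15: prefix='1' -> emit 'k', reset
Bit 16: prefix='0' (no match yet)
Bit 17: prefix='01' (no match yet)
Bit 18: prefix='010' -> emit 'd', reset
Bit 19: prefix='0' (no match yet)
Bit 20: prefix='01' (no match yet)
Bit 21: prefix='011' -> emit 'c', reset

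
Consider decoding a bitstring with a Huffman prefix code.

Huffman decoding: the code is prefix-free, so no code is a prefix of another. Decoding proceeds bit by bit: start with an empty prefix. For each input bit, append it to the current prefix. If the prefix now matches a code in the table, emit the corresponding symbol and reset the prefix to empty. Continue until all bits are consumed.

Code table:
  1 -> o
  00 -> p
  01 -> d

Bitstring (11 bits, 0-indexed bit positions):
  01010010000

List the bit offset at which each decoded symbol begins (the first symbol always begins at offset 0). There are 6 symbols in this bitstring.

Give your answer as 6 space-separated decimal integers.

Answer: 0 2 4 6 7 9

Derivation:
Bit 0: prefix='0' (no match yet)
Bit 1: prefix='01' -> emit 'd', reset
Bit 2: prefix='0' (no match yet)
Bit 3: prefix='01' -> emit 'd', reset
Bit 4: prefix='0' (no match yet)
Bit 5: prefix='00' -> emit 'p', reset
Bit 6: prefix='1' -> emit 'o', reset
Bit 7: prefix='0' (no match yet)
Bit 8: prefix='00' -> emit 'p', reset
Bit 9: prefix='0' (no match yet)
Bit 10: prefix='00' -> emit 'p', reset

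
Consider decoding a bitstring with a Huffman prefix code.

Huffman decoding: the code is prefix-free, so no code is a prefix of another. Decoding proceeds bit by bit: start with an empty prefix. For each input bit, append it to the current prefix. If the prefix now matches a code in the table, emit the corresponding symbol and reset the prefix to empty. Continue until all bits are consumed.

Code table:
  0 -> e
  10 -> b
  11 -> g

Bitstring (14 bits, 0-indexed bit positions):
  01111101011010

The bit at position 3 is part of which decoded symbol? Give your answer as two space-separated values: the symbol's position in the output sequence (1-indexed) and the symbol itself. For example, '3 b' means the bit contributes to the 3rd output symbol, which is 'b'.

Bit 0: prefix='0' -> emit 'e', reset
Bit 1: prefix='1' (no match yet)
Bit 2: prefix='11' -> emit 'g', reset
Bit 3: prefix='1' (no match yet)
Bit 4: prefix='11' -> emit 'g', reset
Bit 5: prefix='1' (no match yet)
Bit 6: prefix='10' -> emit 'b', reset
Bit 7: prefix='1' (no match yet)

Answer: 3 g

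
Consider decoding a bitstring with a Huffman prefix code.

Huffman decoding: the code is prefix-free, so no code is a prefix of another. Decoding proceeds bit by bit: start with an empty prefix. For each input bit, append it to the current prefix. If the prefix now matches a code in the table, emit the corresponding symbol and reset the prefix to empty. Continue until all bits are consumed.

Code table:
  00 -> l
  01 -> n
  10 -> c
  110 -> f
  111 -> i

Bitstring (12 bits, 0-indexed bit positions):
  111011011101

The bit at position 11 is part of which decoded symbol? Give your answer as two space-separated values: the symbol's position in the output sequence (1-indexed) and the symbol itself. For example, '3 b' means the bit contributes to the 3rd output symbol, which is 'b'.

Answer: 5 n

Derivation:
Bit 0: prefix='1' (no match yet)
Bit 1: prefix='11' (no match yet)
Bit 2: prefix='111' -> emit 'i', reset
Bit 3: prefix='0' (no match yet)
Bit 4: prefix='01' -> emit 'n', reset
Bit 5: prefix='1' (no match yet)
Bit 6: prefix='10' -> emit 'c', reset
Bit 7: prefix='1' (no match yet)
Bit 8: prefix='11' (no match yet)
Bit 9: prefix='111' -> emit 'i', reset
Bit 10: prefix='0' (no match yet)
Bit 11: prefix='01' -> emit 'n', reset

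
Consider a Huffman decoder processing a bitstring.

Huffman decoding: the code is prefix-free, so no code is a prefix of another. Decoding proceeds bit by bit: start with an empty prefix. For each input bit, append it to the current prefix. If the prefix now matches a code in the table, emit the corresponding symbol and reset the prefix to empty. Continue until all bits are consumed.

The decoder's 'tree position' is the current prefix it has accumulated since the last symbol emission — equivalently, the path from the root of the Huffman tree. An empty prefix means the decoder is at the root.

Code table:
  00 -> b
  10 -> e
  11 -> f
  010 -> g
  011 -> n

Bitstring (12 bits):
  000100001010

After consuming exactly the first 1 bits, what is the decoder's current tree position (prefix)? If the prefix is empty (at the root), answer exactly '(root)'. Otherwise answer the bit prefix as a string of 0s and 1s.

Bit 0: prefix='0' (no match yet)

Answer: 0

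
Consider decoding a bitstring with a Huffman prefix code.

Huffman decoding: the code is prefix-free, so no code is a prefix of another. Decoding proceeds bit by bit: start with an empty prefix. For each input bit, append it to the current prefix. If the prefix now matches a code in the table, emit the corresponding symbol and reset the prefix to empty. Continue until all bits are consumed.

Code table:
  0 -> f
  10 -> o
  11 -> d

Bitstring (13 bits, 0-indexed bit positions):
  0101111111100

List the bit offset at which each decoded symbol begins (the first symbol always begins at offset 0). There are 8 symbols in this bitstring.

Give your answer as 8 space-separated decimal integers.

Answer: 0 1 3 5 7 9 11 12

Derivation:
Bit 0: prefix='0' -> emit 'f', reset
Bit 1: prefix='1' (no match yet)
Bit 2: prefix='10' -> emit 'o', reset
Bit 3: prefix='1' (no match yet)
Bit 4: prefix='11' -> emit 'd', reset
Bit 5: prefix='1' (no match yet)
Bit 6: prefix='11' -> emit 'd', reset
Bit 7: prefix='1' (no match yet)
Bit 8: prefix='11' -> emit 'd', reset
Bit 9: prefix='1' (no match yet)
Bit 10: prefix='11' -> emit 'd', reset
Bit 11: prefix='0' -> emit 'f', reset
Bit 12: prefix='0' -> emit 'f', reset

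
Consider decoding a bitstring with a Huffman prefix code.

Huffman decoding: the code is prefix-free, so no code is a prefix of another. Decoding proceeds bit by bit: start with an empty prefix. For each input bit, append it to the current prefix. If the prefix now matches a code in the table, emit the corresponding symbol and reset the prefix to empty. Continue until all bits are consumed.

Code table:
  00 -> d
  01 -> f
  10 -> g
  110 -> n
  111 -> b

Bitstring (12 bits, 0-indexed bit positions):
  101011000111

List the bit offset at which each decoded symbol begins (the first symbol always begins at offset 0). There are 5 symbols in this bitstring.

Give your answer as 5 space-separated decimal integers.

Answer: 0 2 4 7 9

Derivation:
Bit 0: prefix='1' (no match yet)
Bit 1: prefix='10' -> emit 'g', reset
Bit 2: prefix='1' (no match yet)
Bit 3: prefix='10' -> emit 'g', reset
Bit 4: prefix='1' (no match yet)
Bit 5: prefix='11' (no match yet)
Bit 6: prefix='110' -> emit 'n', reset
Bit 7: prefix='0' (no match yet)
Bit 8: prefix='00' -> emit 'd', reset
Bit 9: prefix='1' (no match yet)
Bit 10: prefix='11' (no match yet)
Bit 11: prefix='111' -> emit 'b', reset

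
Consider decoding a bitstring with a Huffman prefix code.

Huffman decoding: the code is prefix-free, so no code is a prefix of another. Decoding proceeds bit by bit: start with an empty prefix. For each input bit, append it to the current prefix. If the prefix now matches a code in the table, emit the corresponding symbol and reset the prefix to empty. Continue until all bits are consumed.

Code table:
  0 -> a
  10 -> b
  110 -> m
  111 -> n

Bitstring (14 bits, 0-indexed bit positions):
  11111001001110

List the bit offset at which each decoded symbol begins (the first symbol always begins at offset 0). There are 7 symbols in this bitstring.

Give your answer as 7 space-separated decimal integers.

Answer: 0 3 6 7 9 10 13

Derivation:
Bit 0: prefix='1' (no match yet)
Bit 1: prefix='11' (no match yet)
Bit 2: prefix='111' -> emit 'n', reset
Bit 3: prefix='1' (no match yet)
Bit 4: prefix='11' (no match yet)
Bit 5: prefix='110' -> emit 'm', reset
Bit 6: prefix='0' -> emit 'a', reset
Bit 7: prefix='1' (no match yet)
Bit 8: prefix='10' -> emit 'b', reset
Bit 9: prefix='0' -> emit 'a', reset
Bit 10: prefix='1' (no match yet)
Bit 11: prefix='11' (no match yet)
Bit 12: prefix='111' -> emit 'n', reset
Bit 13: prefix='0' -> emit 'a', reset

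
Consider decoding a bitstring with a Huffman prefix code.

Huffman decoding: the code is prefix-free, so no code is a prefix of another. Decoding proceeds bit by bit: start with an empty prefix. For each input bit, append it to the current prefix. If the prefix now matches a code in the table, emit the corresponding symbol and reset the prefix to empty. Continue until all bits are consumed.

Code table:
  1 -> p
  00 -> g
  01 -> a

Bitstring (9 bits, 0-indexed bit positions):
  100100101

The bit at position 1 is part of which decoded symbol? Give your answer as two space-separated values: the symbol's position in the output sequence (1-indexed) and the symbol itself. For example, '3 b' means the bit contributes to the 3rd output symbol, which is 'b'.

Answer: 2 g

Derivation:
Bit 0: prefix='1' -> emit 'p', reset
Bit 1: prefix='0' (no match yet)
Bit 2: prefix='00' -> emit 'g', reset
Bit 3: prefix='1' -> emit 'p', reset
Bit 4: prefix='0' (no match yet)
Bit 5: prefix='00' -> emit 'g', reset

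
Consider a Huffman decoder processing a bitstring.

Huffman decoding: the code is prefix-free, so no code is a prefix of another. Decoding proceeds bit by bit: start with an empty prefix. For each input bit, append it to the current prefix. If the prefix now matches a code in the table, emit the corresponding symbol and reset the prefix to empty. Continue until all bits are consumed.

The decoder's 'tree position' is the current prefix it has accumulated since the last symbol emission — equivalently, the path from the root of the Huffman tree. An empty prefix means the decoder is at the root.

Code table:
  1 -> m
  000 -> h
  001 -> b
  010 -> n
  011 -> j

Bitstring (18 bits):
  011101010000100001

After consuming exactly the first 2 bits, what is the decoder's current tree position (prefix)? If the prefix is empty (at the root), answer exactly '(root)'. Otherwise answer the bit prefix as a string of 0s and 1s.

Answer: 01

Derivation:
Bit 0: prefix='0' (no match yet)
Bit 1: prefix='01' (no match yet)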